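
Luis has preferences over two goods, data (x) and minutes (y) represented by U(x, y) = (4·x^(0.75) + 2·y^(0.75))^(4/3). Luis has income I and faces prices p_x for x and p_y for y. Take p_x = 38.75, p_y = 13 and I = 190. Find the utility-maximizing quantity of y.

y* = 9.1111

MU_x ∝ 4·x^(-0.25), MU_y ∝ 2·y^(-0.25), so MRS = 2·(y/x)^(0.25) = p_x/p_y.
Hence y/x = ((1/2)·p_x/p_y)^(1/(0.25)), i.e. raised to the 4 power.
Substitute y = (y/x)·x into the budget: x* = I/(p_x + p_y·(y/x)).
Numerically y/x = 4.933935, so x* = 190/(38.75 + 13·4.933935) = 1.8466 and y* = 4.933935·1.8466 = 9.1111.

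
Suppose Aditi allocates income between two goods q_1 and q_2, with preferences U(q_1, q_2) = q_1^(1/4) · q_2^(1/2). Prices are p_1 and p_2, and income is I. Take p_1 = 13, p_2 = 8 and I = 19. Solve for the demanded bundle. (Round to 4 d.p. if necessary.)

MU_q_1/MU_q_2 = (0.25·q_2)/(0.5·q_1); tangency sets this equal to p_1/p_2.
Rearranging, p_2·q_2 = 2·p_1·q_1. Substituting into the budget gives p_1·q_1·(1 + 2) = I.
Demand: q_1*(p_1,p_2,I) = 1/3·I/p_1 and q_2* = 2/3·I/p_2.
At p_1=13, p_2=8, I=19: q_1* = 1/3·19/13 = 0.4872, q_2* = 1.5833.

q_1* = 0.4872, q_2* = 1.5833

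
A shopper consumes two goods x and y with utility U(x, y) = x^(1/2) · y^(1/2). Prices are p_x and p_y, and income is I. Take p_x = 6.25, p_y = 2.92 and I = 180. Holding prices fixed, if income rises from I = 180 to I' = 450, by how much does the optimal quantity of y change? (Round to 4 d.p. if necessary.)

Δy* = 46.2329

MU_x/MU_y = (0.5·y)/(0.5·x); tangency sets this equal to p_x/p_y.
Rearranging, p_y·y = p_x·x. Substituting into the budget gives p_x·x·(1 + 1) = I.
Demand: x*(p_x,p_y,I) = 0.5·I/p_x and y* = 0.5·I/p_y.
At p_x=6.25, p_y=2.92, I=180: y* = 0.5·180/2.92 = 30.8219.
At I' = 450: y* = 77.0548. Change: 77.0548 − 30.8219 = 46.2329.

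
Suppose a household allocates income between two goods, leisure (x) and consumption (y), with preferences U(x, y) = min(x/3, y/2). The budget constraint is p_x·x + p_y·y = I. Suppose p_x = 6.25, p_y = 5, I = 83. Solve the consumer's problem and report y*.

y* = 5.7739

Leontief preferences: the optimum is at the kink where x/3 = y/2, i.e. y = (2/3)·x.
Budget: p_x·x + p_y·(2/3)·x = I, so (3·p_x + 2·p_y)·x = 3·I.
Demand: x*(p_x,p_y,I) = 3·I/(3·p_x + 2·p_y), y* = 2·I/(3·p_x + 2·p_y).
Here 3·6.25 + 2·5 = 28.75, giving y* = 5.7739.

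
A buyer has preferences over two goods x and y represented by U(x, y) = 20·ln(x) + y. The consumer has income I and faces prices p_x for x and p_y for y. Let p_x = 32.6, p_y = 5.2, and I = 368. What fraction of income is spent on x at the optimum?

MU_x = 20/x, MU_y = 1. Tangency: 20/x = p_x/p_y.
So x*(p_x,p_y) = 20·p_y/p_x, independent of income; and y* = (I − 20·p_y)/p_y.
At the given prices: x* = 20·5.2/32.6 = 3.1902, and y* = 50.7692.
Expenditure on x: 32.6·3.1902 = 104; share = 0.2826.

share on x = 0.2826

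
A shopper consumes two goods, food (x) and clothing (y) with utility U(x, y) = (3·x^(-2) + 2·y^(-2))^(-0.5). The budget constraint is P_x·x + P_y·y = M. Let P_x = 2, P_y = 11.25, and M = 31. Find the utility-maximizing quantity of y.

y* = 2.0233

MRS = MU_x/MU_y = (3/2)·(y/x)^(3). Set equal to P_x/P_y.
Solve for the ratio: y/x = [(2/3)·P_x/P_y]^(1/3).
With the ratio pinned down, the budget gives x* = M/(P_x + P_y·(y/x)) and y* = (y/x)·x*.
Numerically y/x = 0.491204, so x* = 31/(2 + 11.25·0.491204) = 4.119 and y* = 0.491204·4.119 = 2.0233.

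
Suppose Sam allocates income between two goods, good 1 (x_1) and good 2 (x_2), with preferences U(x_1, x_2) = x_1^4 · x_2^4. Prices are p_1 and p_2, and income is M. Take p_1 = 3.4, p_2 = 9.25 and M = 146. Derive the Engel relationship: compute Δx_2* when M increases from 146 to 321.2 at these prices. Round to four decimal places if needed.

Tangency: MRS = x_2/x_1 = p_1/p_2.
So 4·p_2·x_2 = 4·p_1·x_1; combined with the budget, a share 0.5 of income goes to x_1.
Demand: x_1*(p_1,p_2,M) = 0.5·M/p_1 and x_2* = 0.5·M/p_2.
At p_1=3.4, p_2=9.25, M=146: x_2* = 0.5·146/9.25 = 7.8919.
At M' = 321.2: x_2* = 17.3622. Change: 17.3622 − 7.8919 = 9.4703.

Δx_2* = 9.4703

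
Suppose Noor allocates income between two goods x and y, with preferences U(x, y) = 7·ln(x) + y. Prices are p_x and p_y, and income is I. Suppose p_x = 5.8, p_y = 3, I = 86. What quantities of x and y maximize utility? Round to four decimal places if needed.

x* = 3.6207, y* = 21.6667

So x*(p_x,p_y) = 7·p_y/p_x, independent of income; and y* = (I − 7·p_y)/p_y.
At the given prices: x* = 7·3/5.8 = 3.6207, and y* = 21.6667.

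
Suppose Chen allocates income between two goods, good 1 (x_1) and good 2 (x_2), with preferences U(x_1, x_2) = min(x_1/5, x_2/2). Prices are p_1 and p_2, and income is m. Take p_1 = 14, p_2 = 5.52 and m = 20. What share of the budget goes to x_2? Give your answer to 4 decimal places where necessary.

share on x_2 = 0.1362

Demand: x_1*(p_1,p_2,m) = 5·m/(5·p_1 + 2·p_2), x_2* = 2·m/(5·p_1 + 2·p_2).
Here 5·14 + 2·5.52 = 81.04, giving x_1* = 1.234 and x_2* = 0.4936.
Expenditure on x_2: 5.52·0.4936 = 2.7246; share = 0.1362.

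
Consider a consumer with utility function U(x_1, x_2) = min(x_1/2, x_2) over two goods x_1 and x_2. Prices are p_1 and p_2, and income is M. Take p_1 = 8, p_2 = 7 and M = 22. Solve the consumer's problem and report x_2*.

x_2* = 0.9565

With perfect complements, no substitution: consume in ratio x_1:x_2 = 2:1.
Budget: p_1·x_1 + p_2·(1/2)·x_1 = M, so (2·p_1 + p_2)·x_1 = 2·M.
Demand: x_1*(p_1,p_2,M) = 2·M/(2·p_1 + p_2), x_2* = M/(2·p_1 + p_2).
Here 2·8 + 7 = 23, giving x_2* = 0.9565.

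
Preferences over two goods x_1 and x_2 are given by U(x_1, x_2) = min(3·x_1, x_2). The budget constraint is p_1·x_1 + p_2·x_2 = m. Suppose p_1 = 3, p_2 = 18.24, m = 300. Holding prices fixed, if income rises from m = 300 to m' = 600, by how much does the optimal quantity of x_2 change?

Leontief preferences: the optimum is at the kink where x_1/1 = x_2/3, i.e. x_2 = 3·x_1.
Budget: p_1·x_1 + p_2·3·x_1 = m, so (p_1 + 3·p_2)·x_1 = m.
Demand: x_1*(p_1,p_2,m) = m/(p_1 + 3·p_2), x_2* = 3·m/(p_1 + 3·p_2).
Here 3 + 3·18.24 = 57.72, giving x_2* = 15.5925.
At m' = 600: x_2* = 31.185. Change: 31.185 − 15.5925 = 15.5925.

Δx_2* = 15.5925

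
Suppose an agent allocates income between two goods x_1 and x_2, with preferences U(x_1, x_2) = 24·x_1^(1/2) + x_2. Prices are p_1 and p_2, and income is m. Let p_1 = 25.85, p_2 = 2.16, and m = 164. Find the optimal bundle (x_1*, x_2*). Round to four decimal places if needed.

Set MRS = p_1/p_2: 12·x_1^(−1/2) = p_1/p_2.
Solve: √x_1 = 12·p_2/p_1, so x_1*(p_1,p_2) = (12·p_2/p_1)², and x_2* = (m − p_1·x_1*)/p_2.
Plugging in: x_1* = (12·2.16/25.85)² = 1.0054, x_2* = 63.8934.

x_1* = 1.0054, x_2* = 63.8934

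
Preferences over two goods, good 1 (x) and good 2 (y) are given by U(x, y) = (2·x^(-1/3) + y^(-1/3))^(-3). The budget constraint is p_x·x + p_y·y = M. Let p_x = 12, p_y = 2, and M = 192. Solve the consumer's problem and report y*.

y* = 26.4306

From the CES first-order condition, 2·(y/x)^(4/3) = p_x/p_y.
Solve for the ratio: y/x = [(1/2)·p_x/p_y]^(0.75).
Substitute y = (y/x)·x into the budget: x* = M/(p_x + p_y·(y/x)).
Numerically y/x = 2.279507, so x* = 192/(12 + 2·2.279507) = 11.5949 and y* = 2.279507·11.5949 = 26.4306.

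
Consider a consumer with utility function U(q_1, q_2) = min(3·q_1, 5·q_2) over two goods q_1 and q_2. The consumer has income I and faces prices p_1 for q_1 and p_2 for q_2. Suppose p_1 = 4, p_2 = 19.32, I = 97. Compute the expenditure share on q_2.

With perfect complements, no substitution: consume in ratio q_1:q_2 = 5:3.
Budget: p_1·q_1 + p_2·(3/5)·q_1 = I, so (5·p_1 + 3·p_2)·q_1 = 5·I.
Demand: q_1*(p_1,p_2,I) = 5·I/(5·p_1 + 3·p_2), q_2* = 3·I/(5·p_1 + 3·p_2).
Here 5·4 + 3·19.32 = 77.96, giving q_1* = 6.2211 and q_2* = 3.7327.
Expenditure on q_2: 19.32·3.7327 = 72.1154; share = 0.7435.

share on q_2 = 0.7435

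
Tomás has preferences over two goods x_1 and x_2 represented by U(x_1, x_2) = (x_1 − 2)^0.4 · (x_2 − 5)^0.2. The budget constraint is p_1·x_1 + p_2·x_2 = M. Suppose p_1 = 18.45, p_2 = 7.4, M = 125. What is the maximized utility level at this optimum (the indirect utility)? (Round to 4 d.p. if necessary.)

V = 1.5099

Let x_1' = x_1−2, x_2' = x_2−5. MRS = 2·x_2'/x_1' = p_1/p_2.
Substituting into the budget: x_1* = 2 + 2/3·(M − 2·p_1 − 5·p_2)/p_1, and x_2* = 5 + 1/3·(…)/p_2.
Discretionary income = 125 − 2·18.45 − 5·7.4 = 51.1; x_1* = 2 + 2/3·51.1/18.45 = 3.8464; x_2* = 5 + 1/3·51.1/7.4 = 7.3018.
Utility at the optimum: U(3.8464, 7.3018) = 1.5099.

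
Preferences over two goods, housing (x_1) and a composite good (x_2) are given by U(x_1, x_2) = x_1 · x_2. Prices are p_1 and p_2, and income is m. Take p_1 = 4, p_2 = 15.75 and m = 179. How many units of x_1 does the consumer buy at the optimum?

x_1* = 22.375

MU_x_1/MU_x_2 = (x_2)/(x_1); tangency sets this equal to p_1/p_2.
So p_2·x_2 = p_1·x_1; combined with the budget, a share 0.5 of income goes to x_1.
Demand: x_1*(p_1,p_2,m) = 0.5·m/p_1 and x_2* = 0.5·m/p_2.
At p_1=4, p_2=15.75, m=179: x_1* = 0.5·179/4 = 22.375.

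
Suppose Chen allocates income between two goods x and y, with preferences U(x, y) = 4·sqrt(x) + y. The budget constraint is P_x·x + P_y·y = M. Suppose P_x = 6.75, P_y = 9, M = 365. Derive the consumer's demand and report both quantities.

Plugging in: x* = (2·9/6.75)² = 7.1111, y* = 35.2222.

x* = 7.1111, y* = 35.2222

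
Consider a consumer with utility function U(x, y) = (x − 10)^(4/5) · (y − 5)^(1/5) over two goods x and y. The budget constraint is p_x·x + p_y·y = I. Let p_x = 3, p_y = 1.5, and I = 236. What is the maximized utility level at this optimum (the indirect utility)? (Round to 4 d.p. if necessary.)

V = 46.0811

Substituting into the budget: x* = 10 + 0.8·(I − 10·p_x − 5·p_y)/p_x, and y* = 5 + 0.2·(…)/p_y.
Discretionary income = 236 − 10·3 − 5·1.5 = 198.5; x* = 10 + 0.8·198.5/3 = 62.9333; y* = 5 + 0.2·198.5/1.5 = 31.4667.
Utility at the optimum: U(62.9333, 31.4667) = 46.0811.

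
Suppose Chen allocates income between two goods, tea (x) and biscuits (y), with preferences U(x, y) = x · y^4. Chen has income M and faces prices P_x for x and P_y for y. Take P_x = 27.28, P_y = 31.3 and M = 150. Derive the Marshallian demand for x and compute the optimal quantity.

x* = 1.0997

The MRS is (1/4)·y/x. Set MRS = P_x/P_y.
So P_y·y = 4·P_x·x; combined with the budget, a share 0.2 of income goes to x.
Demand: x*(P_x,P_y,M) = 0.2·M/P_x and y* = 0.8·M/P_y.
At P_x=27.28, P_y=31.3, M=150: x* = 0.2·150/27.28 = 1.0997.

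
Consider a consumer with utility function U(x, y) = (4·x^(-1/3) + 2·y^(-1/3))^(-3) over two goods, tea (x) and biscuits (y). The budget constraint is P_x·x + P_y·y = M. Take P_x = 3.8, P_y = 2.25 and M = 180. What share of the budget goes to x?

With the ratio pinned down, the budget gives x* = M/(P_x + P_y·(y/x)) and y* = (y/x)·x*.
Numerically y/x = 0.880903, so x* = 180/(3.8 + 2.25·0.880903) = 31.1309 and y* = 0.880903·31.1309 = 27.4233.
Expenditure on x: 3.8·31.1309 = 118.2975; share = 0.6572.

share on x = 0.6572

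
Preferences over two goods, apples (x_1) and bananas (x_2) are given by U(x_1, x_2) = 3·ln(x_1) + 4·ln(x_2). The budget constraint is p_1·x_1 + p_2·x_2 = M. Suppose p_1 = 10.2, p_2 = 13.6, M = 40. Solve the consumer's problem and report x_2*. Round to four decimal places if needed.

x_2* = 1.6807

Tangency: MRS = (3/4)·x_2/x_1 = p_1/p_2.
Rearranging, p_2·x_2 = (4/3)·p_1·x_1. Substituting into the budget gives p_1·x_1·(1 + (4/3)) = M.
Demand: x_1*(p_1,p_2,M) = 3/7·M/p_1 and x_2* = 4/7·M/p_2.
At p_1=10.2, p_2=13.6, M=40: x_2* = 4/7·40/13.6 = 1.6807.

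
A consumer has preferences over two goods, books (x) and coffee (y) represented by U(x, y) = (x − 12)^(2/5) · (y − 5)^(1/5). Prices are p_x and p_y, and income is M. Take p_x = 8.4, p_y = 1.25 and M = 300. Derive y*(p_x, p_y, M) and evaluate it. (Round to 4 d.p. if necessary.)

y* = 56.4533

MRS = 2·(y−5)/(x−12). Tangency with p_x/p_y gives y−5 = (1/2)·(p_x/p_y)·(x−12).
Substituting into the budget: x* = 12 + 2/3·(M − 12·p_x − 5·p_y)/p_x, and y* = 5 + 1/3·(…)/p_y.
Discretionary income = 300 − 12·8.4 − 5·1.25 = 192.95; y* = 5 + 1/3·192.95/1.25 = 56.4533.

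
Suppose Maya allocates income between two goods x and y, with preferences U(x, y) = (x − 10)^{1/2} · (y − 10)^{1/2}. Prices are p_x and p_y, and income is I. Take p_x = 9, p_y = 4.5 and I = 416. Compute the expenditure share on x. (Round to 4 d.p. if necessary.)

Substituting into the budget: x* = 10 + 0.5·(I − 10·p_x − 10·p_y)/p_x, and y* = 10 + 0.5·(…)/p_y.
Discretionary income = 416 − 10·9 − 10·4.5 = 281; x* = 10 + 0.5·281/9 = 25.6111; y* = 10 + 0.5·281/4.5 = 41.2222.
Expenditure on x: 9·25.6111 = 230.5; share = 0.5541.

share on x = 0.5541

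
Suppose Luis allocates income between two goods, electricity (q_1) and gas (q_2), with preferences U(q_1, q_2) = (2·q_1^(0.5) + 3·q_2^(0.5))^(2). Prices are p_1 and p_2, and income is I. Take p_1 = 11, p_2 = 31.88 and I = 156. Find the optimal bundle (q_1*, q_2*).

MRS = MU_q_1/MU_q_2 = (2/3)·(q_2/q_1)^(0.5). Set equal to p_1/p_2.
Solve for the ratio: q_2/q_1 = [(3/2)·p_1/p_2]^(2).
With the ratio pinned down, the budget gives q_1* = I/(p_1 + p_2·(q_2/q_1)) and q_2* = (q_2/q_1)·q_1*.
Numerically q_2/q_1 = 0.267874, so q_1* = 156/(11 + 31.88·0.267874) = 7.9837 and q_2* = 0.267874·7.9837 = 2.1386.

q_1* = 7.9837, q_2* = 2.1386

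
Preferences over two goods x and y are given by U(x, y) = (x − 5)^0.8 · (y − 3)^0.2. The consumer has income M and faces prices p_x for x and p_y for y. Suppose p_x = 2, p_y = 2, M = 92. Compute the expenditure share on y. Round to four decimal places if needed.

Let x' = x−5, y' = y−3. MRS = 4·y'/x' = p_x/p_y.
After buying the subsistence bundle (5, 3), a share 0.8 of the remaining income goes to x: x* = 5 + 0.8·(M − 5p_x − 3p_y)/p_x.
Discretionary income = 92 − 5·2 − 3·2 = 76; x* = 5 + 0.8·76/2 = 35.4; y* = 3 + 0.2·76/2 = 10.6.
Expenditure on y: 2·10.6 = 21.2; share = 0.2304.

share on y = 0.2304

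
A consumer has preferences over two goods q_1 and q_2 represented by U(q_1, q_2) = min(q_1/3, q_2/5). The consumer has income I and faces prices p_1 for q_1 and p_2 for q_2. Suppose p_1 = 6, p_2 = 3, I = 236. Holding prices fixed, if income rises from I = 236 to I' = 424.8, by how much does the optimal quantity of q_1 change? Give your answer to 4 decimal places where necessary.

With perfect complements, no substitution: consume in ratio q_1:q_2 = 3:5.
Budget: p_1·q_1 + p_2·(5/3)·q_1 = I, so (3·p_1 + 5·p_2)·q_1 = 3·I.
Demand: q_1*(p_1,p_2,I) = 3·I/(3·p_1 + 5·p_2), q_2* = 5·I/(3·p_1 + 5·p_2).
Here 3·6 + 5·3 = 33, giving q_1* = 21.4545.
At I' = 424.8: q_1* = 38.6182. Change: 38.6182 − 21.4545 = 17.1636.

Δq_1* = 17.1636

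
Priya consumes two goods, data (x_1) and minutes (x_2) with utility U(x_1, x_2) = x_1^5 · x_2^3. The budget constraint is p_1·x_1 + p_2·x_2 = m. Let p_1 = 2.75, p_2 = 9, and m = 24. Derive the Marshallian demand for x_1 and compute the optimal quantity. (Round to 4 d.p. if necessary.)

x_1* = 5.4545

Tangency: MRS = (5/3)·x_2/x_1 = p_1/p_2.
Rearranging, p_2·x_2 = (3/5)·p_1·x_1. Substituting into the budget gives p_1·x_1·(1 + (3/5)) = m.
Demand: x_1*(p_1,p_2,m) = 0.625·m/p_1 and x_2* = 0.375·m/p_2.
At p_1=2.75, p_2=9, m=24: x_1* = 0.625·24/2.75 = 5.4545.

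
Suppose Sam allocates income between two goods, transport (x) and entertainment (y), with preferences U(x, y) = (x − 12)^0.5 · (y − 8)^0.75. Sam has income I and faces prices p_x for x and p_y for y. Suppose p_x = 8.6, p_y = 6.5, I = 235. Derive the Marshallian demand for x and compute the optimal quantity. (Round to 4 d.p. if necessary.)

MRS = (2/3)·(y−8)/(x−12). Tangency with p_x/p_y gives y−8 = (3/2)·(p_x/p_y)·(x−12).
Substituting into the budget: x* = 12 + 0.4·(I − 12·p_x − 8·p_y)/p_x, and y* = 8 + 0.6·(…)/p_y.
Discretionary income = 235 − 12·8.6 − 8·6.5 = 79.8; x* = 12 + 0.4·79.8/8.6 = 15.7116.

x* = 15.7116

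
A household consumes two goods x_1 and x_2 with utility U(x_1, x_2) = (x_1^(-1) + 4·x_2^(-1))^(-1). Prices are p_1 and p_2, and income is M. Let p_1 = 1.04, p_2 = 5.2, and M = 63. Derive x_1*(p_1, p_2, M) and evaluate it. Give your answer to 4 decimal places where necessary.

MRS = MU_x_1/MU_x_2 = (1/4)·(x_2/x_1)^(2). Set equal to p_1/p_2.
Solve for the ratio: x_2/x_1 = [4·p_1/p_2]^(0.5).
Substitute x_2 = (x_2/x_1)·x_1 into the budget: x_1* = M/(p_1 + p_2·(x_2/x_1)).
Numerically x_2/x_1 = 0.894427, so x_1* = 63/(1.04 + 5.2·0.894427) = 11.0701.

x_1* = 11.0701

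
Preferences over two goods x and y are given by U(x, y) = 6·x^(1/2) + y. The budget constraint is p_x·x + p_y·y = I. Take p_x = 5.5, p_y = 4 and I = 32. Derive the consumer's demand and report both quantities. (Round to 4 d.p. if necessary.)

MU_x = 3/√x, MU_y = 1. Tangency: 3/√x = p_x/p_y.
Thus x* = (3·p_y/p_x)² — independent of I — with the rest of income spent on y.
Plugging in: x* = (3·4/5.5)² = 4.7603, y* = 1.4545.

x* = 4.7603, y* = 1.4545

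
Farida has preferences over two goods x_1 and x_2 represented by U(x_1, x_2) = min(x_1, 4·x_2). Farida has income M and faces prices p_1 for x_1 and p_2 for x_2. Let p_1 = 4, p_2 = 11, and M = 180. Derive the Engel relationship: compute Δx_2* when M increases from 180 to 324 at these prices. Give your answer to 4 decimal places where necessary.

Δx_2* = 5.3333

Leontief preferences: the optimum is at the kink where x_1/4 = x_2/1, i.e. x_2 = (1/4)·x_1.
Budget: p_1·x_1 + p_2·(1/4)·x_1 = M, so (4·p_1 + p_2)·x_1 = 4·M.
Demand: x_1*(p_1,p_2,M) = 4·M/(4·p_1 + p_2), x_2* = M/(4·p_1 + p_2).
Here 4·4 + 11 = 27, giving x_2* = 6.6667.
At M' = 324: x_2* = 12. Change: 12 − 6.6667 = 5.3333.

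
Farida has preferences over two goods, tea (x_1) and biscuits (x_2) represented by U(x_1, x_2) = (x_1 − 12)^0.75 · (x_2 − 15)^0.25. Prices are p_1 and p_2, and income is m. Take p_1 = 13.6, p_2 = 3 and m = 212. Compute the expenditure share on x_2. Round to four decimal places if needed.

share on x_2 = 0.2167

Discretionary income = 212 − 12·13.6 − 15·3 = 3.8; x_1* = 12 + 0.75·3.8/13.6 = 12.2096; x_2* = 15 + 0.25·3.8/3 = 15.3167.
Expenditure on x_2: 3·15.3167 = 45.95; share = 0.2167.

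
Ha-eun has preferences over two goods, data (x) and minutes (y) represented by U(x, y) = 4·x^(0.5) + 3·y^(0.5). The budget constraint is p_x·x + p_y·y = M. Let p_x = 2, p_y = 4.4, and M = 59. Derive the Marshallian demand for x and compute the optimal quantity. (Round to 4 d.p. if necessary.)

x* = 23.4932

MU_x ∝ 4·x^(-0.5), MU_y ∝ 3·y^(-0.5), so MRS = (4/3)·(y/x)^(0.5) = p_x/p_y.
Hence y/x = ((3/4)·p_x/p_y)^(1/(0.5)), i.e. raised to the 2 power.
With the ratio pinned down, the budget gives x* = M/(p_x + p_y·(y/x)) and y* = (y/x)·x*.
Numerically y/x = 0.116219, so x* = 59/(2 + 4.4·0.116219) = 23.4932.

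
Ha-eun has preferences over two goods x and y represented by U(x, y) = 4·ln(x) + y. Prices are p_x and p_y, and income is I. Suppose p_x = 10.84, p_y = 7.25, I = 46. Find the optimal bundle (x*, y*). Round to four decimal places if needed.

x* = 2.6753, y* = 2.3448

Set MRS = p_x/p_y: (4/x)/1 = p_x/p_y.
So x*(p_x,p_y) = 4·p_y/p_x, independent of income; and y* = (I − 4·p_y)/p_y.
At the given prices: x* = 4·7.25/10.84 = 2.6753, and y* = 2.3448.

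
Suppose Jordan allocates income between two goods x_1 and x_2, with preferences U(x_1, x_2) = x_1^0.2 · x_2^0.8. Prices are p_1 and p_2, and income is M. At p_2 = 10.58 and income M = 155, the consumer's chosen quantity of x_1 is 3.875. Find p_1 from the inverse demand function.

p_1 = 8

Tangency: MRS = (1/4)·x_2/x_1 = p_1/p_2.
So 0.2·p_2·x_2 = 0.8·p_1·x_1; combined with the budget, a share 0.2 of income goes to x_1.
Demand: x_1*(p_1,p_2,M) = 0.2·M/p_1 and x_2* = 0.8·M/p_2.
Set x_1* = 3.875 in the demand function and solve for p_1: p_1 = 8.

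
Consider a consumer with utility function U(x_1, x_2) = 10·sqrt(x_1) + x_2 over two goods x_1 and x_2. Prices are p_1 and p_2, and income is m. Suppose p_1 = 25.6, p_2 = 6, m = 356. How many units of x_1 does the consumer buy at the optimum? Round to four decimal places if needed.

Utility is quasi-linear in x_2; the FOC for x_1 is 5/√x_1 = p_1/p_2.
Solve: √x_1 = 5·p_2/p_1, so x_1*(p_1,p_2) = (5·p_2/p_1)², and x_2* = (m − p_1·x_1*)/p_2.
Plugging in: x_1* = (5·6/25.6)² = 1.3733.

x_1* = 1.3733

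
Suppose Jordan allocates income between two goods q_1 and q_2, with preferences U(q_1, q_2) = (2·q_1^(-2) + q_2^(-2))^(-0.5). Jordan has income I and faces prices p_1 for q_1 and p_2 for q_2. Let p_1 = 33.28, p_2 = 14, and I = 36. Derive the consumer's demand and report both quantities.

From the CES first-order condition, 2·(q_2/q_1)^(3) = p_1/p_2.
Solve for the ratio: q_2/q_1 = [(1/2)·p_1/p_2]^(1/3).
With the ratio pinned down, the budget gives q_1* = I/(p_1 + p_2·(q_2/q_1)) and q_2* = (q_2/q_1)·q_1*.
Numerically q_2/q_1 = 1.059274, so q_1* = 36/(33.28 + 14·1.059274) = 0.7483 and q_2* = 1.059274·0.7483 = 0.7926.

q_1* = 0.7483, q_2* = 0.7926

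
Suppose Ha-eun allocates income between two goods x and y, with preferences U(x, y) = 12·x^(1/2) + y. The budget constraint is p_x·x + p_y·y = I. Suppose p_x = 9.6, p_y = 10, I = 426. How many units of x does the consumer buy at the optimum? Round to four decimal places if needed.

x* = 39.0625

Utility is quasi-linear in y; the FOC for x is 6/√x = p_x/p_y.
Thus x* = (6·p_y/p_x)² — independent of I — with the rest of income spent on y.
Plugging in: x* = (6·10/9.6)² = 39.0625.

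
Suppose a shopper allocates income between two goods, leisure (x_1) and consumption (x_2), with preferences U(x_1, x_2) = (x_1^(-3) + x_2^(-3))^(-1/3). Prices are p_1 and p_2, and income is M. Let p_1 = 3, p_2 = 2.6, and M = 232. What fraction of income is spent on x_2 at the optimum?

share on x_2 = 0.4732

MU_x_1 ∝ x_1^(-4), MU_x_2 ∝ x_2^(-4), so MRS = (x_2/x_1)^(4) = p_1/p_2.
Hence x_2/x_1 = (p_1/p_2)^(1/(4)), i.e. raised to the 0.25 power.
With the ratio pinned down, the budget gives x_1* = M/(p_1 + p_2·(x_2/x_1)) and x_2* = (x_2/x_1)·x_1*.
Numerically x_2/x_1 = 1.036423, so x_1* = 232/(3 + 2.6·1.036423) = 40.7396 and x_2* = 1.036423·40.7396 = 42.2235.
Expenditure on x_2: 2.6·42.2235 = 109.7811; share = 0.4732.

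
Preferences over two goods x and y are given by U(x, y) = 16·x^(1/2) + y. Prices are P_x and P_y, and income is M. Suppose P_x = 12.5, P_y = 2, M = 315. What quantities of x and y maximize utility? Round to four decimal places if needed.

Plugging in: x* = (8·2/12.5)² = 1.6384, y* = 147.26.

x* = 1.6384, y* = 147.26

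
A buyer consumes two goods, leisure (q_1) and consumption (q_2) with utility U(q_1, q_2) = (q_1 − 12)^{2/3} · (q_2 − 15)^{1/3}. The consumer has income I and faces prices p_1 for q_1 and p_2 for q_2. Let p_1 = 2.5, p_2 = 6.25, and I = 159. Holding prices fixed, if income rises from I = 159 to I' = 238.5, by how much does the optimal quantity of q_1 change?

Substituting into the budget: q_1* = 12 + 2/3·(I − 12·p_1 − 15·p_2)/p_1, and q_2* = 15 + 1/3·(…)/p_2.
Discretionary income = 159 − 12·2.5 − 15·6.25 = 35.25; q_1* = 12 + 2/3·35.25/2.5 = 21.4.
At I' = 238.5: q_1* = 42.6. Change: 42.6 − 21.4 = 21.2.

Δq_1* = 21.2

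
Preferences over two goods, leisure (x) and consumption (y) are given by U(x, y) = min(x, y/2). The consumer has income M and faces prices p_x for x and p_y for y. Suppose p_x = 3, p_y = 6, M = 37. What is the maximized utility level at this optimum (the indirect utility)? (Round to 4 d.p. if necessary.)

Leontief preferences: the optimum is at the kink where x/1 = y/2, i.e. y = 2·x.
Budget: p_x·x + p_y·2·x = M, so (p_x + 2·p_y)·x = M.
Demand: x*(p_x,p_y,M) = M/(p_x + 2·p_y), y* = 2·M/(p_x + 2·p_y).
Here 3 + 2·6 = 15, giving x* = 2.4667 and y* = 4.9333.
Utility at the optimum: U(2.4667, 4.9333) = 2.4667.

V = 2.4667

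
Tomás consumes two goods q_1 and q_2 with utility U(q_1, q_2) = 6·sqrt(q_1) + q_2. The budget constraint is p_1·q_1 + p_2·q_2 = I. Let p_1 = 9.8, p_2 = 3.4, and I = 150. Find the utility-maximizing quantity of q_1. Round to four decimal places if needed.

q_1* = 1.0833

Utility is quasi-linear in q_2; the FOC for q_1 is 3/√q_1 = p_1/p_2.
Solve: √q_1 = 3·p_2/p_1, so q_1*(p_1,p_2) = (3·p_2/p_1)², and q_2* = (I − p_1·q_1*)/p_2.
Plugging in: q_1* = (3·3.4/9.8)² = 1.0833.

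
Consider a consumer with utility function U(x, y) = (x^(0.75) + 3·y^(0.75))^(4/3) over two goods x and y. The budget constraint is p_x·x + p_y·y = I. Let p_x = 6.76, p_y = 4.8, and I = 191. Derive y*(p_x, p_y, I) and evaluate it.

From the CES first-order condition, (1/3)·(y/x)^(0.25) = p_x/p_y.
Hence y/x = (3·p_x/p_y)^(1/(0.25)), i.e. raised to the 4 power.
Substitute y = (y/x)·x into the budget: x* = I/(p_x + p_y·(y/x)).
Numerically y/x = 318.644813, so x* = 191/(6.76 + 4.8·318.644813) = 0.1243 and y* = 318.644813·0.1243 = 39.6166.

y* = 39.6166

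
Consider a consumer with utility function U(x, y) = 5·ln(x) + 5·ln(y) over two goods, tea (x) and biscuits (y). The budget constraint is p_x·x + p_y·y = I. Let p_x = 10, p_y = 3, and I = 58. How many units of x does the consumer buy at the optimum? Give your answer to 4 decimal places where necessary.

Demand: x*(p_x,p_y,I) = 0.5·I/p_x and y* = 0.5·I/p_y.
At p_x=10, p_y=3, I=58: x* = 0.5·58/10 = 2.9.

x* = 2.9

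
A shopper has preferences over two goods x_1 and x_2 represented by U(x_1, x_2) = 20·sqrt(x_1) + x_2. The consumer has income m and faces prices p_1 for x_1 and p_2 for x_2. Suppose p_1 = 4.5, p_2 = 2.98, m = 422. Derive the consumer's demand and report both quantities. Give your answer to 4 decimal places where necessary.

x_1* = 43.8538, x_2* = 75.3885

Utility is quasi-linear in x_2; the FOC for x_1 is 10/√x_1 = p_1/p_2.
Solve: √x_1 = 10·p_2/p_1, so x_1*(p_1,p_2) = (10·p_2/p_1)², and x_2* = (m − p_1·x_1*)/p_2.
Plugging in: x_1* = (10·2.98/4.5)² = 43.8538, x_2* = 75.3885.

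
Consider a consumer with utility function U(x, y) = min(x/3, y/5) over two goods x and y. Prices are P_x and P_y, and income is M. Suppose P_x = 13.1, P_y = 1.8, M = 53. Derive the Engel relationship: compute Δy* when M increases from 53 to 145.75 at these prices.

Δy* = 9.6014

With perfect complements, no substitution: consume in ratio x:y = 3:5.
Budget: P_x·x + P_y·(5/3)·x = M, so (3·P_x + 5·P_y)·x = 3·M.
Demand: x*(P_x,P_y,M) = 3·M/(3·P_x + 5·P_y), y* = 5·M/(3·P_x + 5·P_y).
Here 3·13.1 + 5·1.8 = 48.3, giving y* = 5.4865.
At M' = 145.75: y* = 15.088. Change: 15.088 − 5.4865 = 9.6014.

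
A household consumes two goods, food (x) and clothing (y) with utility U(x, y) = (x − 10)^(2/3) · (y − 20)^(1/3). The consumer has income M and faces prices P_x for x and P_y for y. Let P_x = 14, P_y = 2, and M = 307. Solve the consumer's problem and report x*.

Discretionary income = 307 − 10·14 − 20·2 = 127; x* = 10 + 2/3·127/14 = 16.0476.

x* = 16.0476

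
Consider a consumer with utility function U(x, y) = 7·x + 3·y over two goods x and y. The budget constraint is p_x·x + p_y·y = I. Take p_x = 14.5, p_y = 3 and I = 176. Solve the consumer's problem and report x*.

x* = 0

Perfect substitutes: compare marginal utility per dollar. 7/p_x vs 3/p_y → 0.4828 vs 1.
y gives more utility per dollar, so spend all income on y: y* = I/p_y, x* = 0.
Numerically: x* = 0, y* = 58.6667.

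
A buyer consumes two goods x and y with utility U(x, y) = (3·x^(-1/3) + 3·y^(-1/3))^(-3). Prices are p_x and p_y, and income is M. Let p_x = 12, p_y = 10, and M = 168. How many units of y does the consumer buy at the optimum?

y* = 8.2086

MRS = MU_x/MU_y = (y/x)^(4/3). Set equal to p_x/p_y.
Hence y/x = (p_x/p_y)^(1/(4/3)), i.e. raised to the 0.75 power.
Substitute y = (y/x)·x into the budget: x* = M/(p_x + p_y·(y/x)).
Numerically y/x = 1.146531, so x* = 168/(12 + 10·1.146531) = 7.1595 and y* = 1.146531·7.1595 = 8.2086.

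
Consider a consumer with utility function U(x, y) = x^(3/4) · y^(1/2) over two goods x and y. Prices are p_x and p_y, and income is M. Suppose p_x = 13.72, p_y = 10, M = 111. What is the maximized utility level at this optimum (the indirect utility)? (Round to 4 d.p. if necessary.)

The MRS is (3/2)·y/x. Set MRS = p_x/p_y.
Rearranging, p_y·y = (2/3)·p_x·x. Substituting into the budget gives p_x·x·(1 + (2/3)) = M.
Demand: x*(p_x,p_y,M) = 0.6·M/p_x and y* = 0.4·M/p_y.
At p_x=13.72, p_y=10, M=111: x* = 0.6·111/13.72 = 4.8542, y* = 4.44.
Utility at the optimum: U(4.8542, 4.44) = 6.891.

V = 6.891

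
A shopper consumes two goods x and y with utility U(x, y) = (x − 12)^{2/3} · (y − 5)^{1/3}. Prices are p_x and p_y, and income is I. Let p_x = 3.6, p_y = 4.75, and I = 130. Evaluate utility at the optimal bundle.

V = 8.4492

After buying the subsistence bundle (12, 5), a share 2/3 of the remaining income goes to x: x* = 12 + 2/3·(I − 12p_x − 5p_y)/p_x.
Discretionary income = 130 − 12·3.6 − 5·4.75 = 63.05; x* = 12 + 2/3·63.05/3.6 = 23.6759; y* = 5 + 1/3·63.05/4.75 = 9.4246.
Utility at the optimum: U(23.6759, 9.4246) = 8.4492.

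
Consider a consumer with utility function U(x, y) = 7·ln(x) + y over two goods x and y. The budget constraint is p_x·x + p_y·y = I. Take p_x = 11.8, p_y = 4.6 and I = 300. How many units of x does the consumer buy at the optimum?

Set MRS = p_x/p_y: (7/x)/1 = p_x/p_y.
So x*(p_x,p_y) = 7·p_y/p_x, independent of income; and y* = (I − 7·p_y)/p_y.
At the given prices: x* = 7·4.6/11.8 = 2.7288.

x* = 2.7288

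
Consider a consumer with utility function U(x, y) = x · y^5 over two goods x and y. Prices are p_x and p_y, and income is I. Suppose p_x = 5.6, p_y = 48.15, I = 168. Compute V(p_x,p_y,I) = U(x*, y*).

MU_x/MU_y = (y)/(5·x); tangency sets this equal to p_x/p_y.
Rearranging, p_y·y = 5·p_x·x. Substituting into the budget gives p_x·x·(1 + 5) = I.
Demand: x*(p_x,p_y,I) = 1/6·I/p_x and y* = 5/6·I/p_y.
At p_x=5.6, p_y=48.15, I=168: x* = 1/6·168/5.6 = 5, y* = 2.9076.
Utility at the optimum: U(5, 2.9076) = 1039.0315.

V = 1039.0315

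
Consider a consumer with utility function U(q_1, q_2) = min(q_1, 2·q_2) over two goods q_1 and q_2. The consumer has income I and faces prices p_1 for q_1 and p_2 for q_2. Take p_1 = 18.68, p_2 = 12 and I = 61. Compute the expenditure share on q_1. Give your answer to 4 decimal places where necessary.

share on q_1 = 0.7569

With perfect complements, no substitution: consume in ratio q_1:q_2 = 2:1.
Budget: p_1·q_1 + p_2·(1/2)·q_1 = I, so (2·p_1 + p_2)·q_1 = 2·I.
Demand: q_1*(p_1,p_2,I) = 2·I/(2·p_1 + p_2), q_2* = I/(2·p_1 + p_2).
Here 2·18.68 + 12 = 49.36, giving q_1* = 2.4716 and q_2* = 1.2358.
Expenditure on q_1: 18.68·2.4716 = 46.1702; share = 0.7569.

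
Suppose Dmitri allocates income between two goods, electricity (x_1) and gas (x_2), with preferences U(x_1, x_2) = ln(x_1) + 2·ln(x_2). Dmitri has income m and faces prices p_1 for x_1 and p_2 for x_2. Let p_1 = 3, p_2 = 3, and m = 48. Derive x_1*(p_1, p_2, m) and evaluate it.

x_1* = 5.3333

MU_x_1/MU_x_2 = (x_2)/(2·x_1); tangency sets this equal to p_1/p_2.
So p_2·x_2 = 2·p_1·x_1; combined with the budget, a share 1/3 of income goes to x_1.
Demand: x_1*(p_1,p_2,m) = 1/3·m/p_1 and x_2* = 2/3·m/p_2.
At p_1=3, p_2=3, m=48: x_1* = 1/3·48/3 = 5.3333.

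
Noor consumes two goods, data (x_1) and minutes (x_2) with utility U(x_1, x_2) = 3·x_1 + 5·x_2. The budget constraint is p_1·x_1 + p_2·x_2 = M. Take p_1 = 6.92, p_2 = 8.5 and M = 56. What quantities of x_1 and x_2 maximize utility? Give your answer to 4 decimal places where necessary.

x_1* = 0, x_2* = 6.5882

Perfect substitutes: compare marginal utility per dollar. 3/p_1 vs 5/p_2 → 0.4335 vs 0.5882.
x_2 gives more utility per dollar, so spend all income on x_2: x_2* = M/p_2, x_1* = 0.
Numerically: x_1* = 0, x_2* = 6.5882.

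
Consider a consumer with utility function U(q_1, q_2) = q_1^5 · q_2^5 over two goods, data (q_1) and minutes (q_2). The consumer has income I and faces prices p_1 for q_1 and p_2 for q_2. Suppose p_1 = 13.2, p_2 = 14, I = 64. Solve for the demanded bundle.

MU_q_1/MU_q_2 = (5·q_2)/(5·q_1); tangency sets this equal to p_1/p_2.
Rearranging, p_2·q_2 = p_1·q_1. Substituting into the budget gives p_1·q_1·(1 + 1) = I.
Demand: q_1*(p_1,p_2,I) = 0.5·I/p_1 and q_2* = 0.5·I/p_2.
At p_1=13.2, p_2=14, I=64: q_1* = 0.5·64/13.2 = 2.4242, q_2* = 2.2857.

q_1* = 2.4242, q_2* = 2.2857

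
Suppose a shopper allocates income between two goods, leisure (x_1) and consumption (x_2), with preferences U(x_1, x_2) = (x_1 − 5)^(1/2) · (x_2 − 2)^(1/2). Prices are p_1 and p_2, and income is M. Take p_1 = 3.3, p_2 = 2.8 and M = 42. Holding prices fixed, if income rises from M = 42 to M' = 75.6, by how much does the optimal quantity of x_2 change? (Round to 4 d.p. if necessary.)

Let x_1' = x_1−5, x_2' = x_2−2. MRS = x_2'/x_1' = p_1/p_2.
After buying the subsistence bundle (5, 2), a share 0.5 of the remaining income goes to x_1: x_1* = 5 + 0.5·(M − 5p_1 − 2p_2)/p_1.
Discretionary income = 42 − 5·3.3 − 2·2.8 = 19.9; x_2* = 2 + 0.5·19.9/2.8 = 5.5536.
At M' = 75.6: x_2* = 11.5536. Change: 11.5536 − 5.5536 = 6.

Δx_2* = 6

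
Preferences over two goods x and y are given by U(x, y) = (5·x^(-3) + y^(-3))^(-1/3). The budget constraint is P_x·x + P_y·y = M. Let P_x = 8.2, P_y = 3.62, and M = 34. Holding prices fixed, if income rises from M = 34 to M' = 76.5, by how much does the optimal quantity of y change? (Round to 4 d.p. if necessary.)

Δy* = 3.1216

From the CES first-order condition, 5·(y/x)^(4) = P_x/P_y.
Solve for the ratio: y/x = [(1/5)·P_x/P_y]^(0.25).
Substitute y = (y/x)·x into the budget: x* = M/(P_x + P_y·(y/x)).
Numerically y/x = 0.820415, so x* = 34/(8.2 + 3.62·0.820415) = 3.0439 and y* = 0.820415·3.0439 = 2.4973.
At M' = 76.5: y* = 5.6188. Change: 5.6188 − 2.4973 = 3.1216.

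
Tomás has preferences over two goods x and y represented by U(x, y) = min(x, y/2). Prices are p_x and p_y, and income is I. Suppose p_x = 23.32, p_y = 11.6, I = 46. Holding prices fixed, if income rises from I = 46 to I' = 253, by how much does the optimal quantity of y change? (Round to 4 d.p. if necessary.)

Δy* = 8.8994

With perfect complements, no substitution: consume in ratio x:y = 1:2.
Budget: p_x·x + p_y·2·x = I, so (p_x + 2·p_y)·x = I.
Demand: x*(p_x,p_y,I) = I/(p_x + 2·p_y), y* = 2·I/(p_x + 2·p_y).
Here 23.32 + 2·11.6 = 46.52, giving y* = 1.9776.
At I' = 253: y* = 10.877. Change: 10.877 − 1.9776 = 8.8994.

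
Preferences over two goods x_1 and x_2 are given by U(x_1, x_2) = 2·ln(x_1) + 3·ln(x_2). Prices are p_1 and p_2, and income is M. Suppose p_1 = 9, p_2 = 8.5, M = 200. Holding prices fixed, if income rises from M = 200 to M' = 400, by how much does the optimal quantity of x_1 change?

The MRS is (2/3)·x_2/x_1. Set MRS = p_1/p_2.
Rearranging, p_2·x_2 = (3/2)·p_1·x_1. Substituting into the budget gives p_1·x_1·(1 + (3/2)) = M.
Demand: x_1*(p_1,p_2,M) = 0.4·M/p_1 and x_2* = 0.6·M/p_2.
At p_1=9, p_2=8.5, M=200: x_1* = 0.4·200/9 = 8.8889.
At M' = 400: x_1* = 17.7778. Change: 17.7778 − 8.8889 = 8.8889.

Δx_1* = 8.8889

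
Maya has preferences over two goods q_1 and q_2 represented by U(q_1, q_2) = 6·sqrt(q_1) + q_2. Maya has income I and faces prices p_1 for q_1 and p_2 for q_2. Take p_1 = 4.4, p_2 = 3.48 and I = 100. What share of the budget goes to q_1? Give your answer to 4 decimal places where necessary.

share on q_1 = 0.2477

Solve: √q_1 = 3·p_2/p_1, so q_1*(p_1,p_2) = (3·p_2/p_1)², and q_2* = (I − p_1·q_1*)/p_2.
Plugging in: q_1* = (3·3.48/4.4)² = 5.6298, q_2* = 21.6175.
Expenditure on q_1: 4.4·5.6298 = 24.7713; share = 0.2477.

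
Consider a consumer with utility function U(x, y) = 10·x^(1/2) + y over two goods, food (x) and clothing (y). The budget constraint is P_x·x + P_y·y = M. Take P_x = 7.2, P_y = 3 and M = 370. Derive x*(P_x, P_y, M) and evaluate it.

x* = 4.3403

Set MRS = P_x/P_y: 5·x^(−1/2) = P_x/P_y.
Solve: √x = 5·P_y/P_x, so x*(P_x,P_y) = (5·P_y/P_x)², and y* = (M − P_x·x*)/P_y.
Plugging in: x* = (5·3/7.2)² = 4.3403.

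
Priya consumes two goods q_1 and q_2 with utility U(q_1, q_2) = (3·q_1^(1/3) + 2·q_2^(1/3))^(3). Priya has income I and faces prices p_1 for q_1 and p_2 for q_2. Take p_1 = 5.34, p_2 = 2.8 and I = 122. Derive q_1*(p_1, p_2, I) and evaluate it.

q_1* = 13.0423

From the CES first-order condition, (3/2)·(q_2/q_1)^(2/3) = p_1/p_2.
Solve for the ratio: q_2/q_1 = [(2/3)·p_1/p_2]^(1.5).
With the ratio pinned down, the budget gives q_1* = I/(p_1 + p_2·(q_2/q_1)) and q_2* = (q_2/q_1)·q_1*.
Numerically q_2/q_1 = 1.433633, so q_1* = 122/(5.34 + 2.8·1.433633) = 13.0423.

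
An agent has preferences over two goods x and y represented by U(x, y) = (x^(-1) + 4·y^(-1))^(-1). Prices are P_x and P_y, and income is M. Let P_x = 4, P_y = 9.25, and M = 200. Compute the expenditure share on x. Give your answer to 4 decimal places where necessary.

share on x = 0.2474

MU_x ∝ x^(-2), MU_y ∝ 4·y^(-2), so MRS = (1/4)·(y/x)^(2) = P_x/P_y.
Hence y/x = (4·P_x/P_y)^(1/(2)), i.e. raised to the 0.5 power.
With the ratio pinned down, the budget gives x* = M/(P_x + P_y·(y/x)) and y* = (y/x)·x*.
Numerically y/x = 1.315192, so x* = 200/(4 + 9.25·1.315192) = 12.372 and y* = 1.315192·12.372 = 16.2716.
Expenditure on x: 4·12.372 = 49.488; share = 0.2474.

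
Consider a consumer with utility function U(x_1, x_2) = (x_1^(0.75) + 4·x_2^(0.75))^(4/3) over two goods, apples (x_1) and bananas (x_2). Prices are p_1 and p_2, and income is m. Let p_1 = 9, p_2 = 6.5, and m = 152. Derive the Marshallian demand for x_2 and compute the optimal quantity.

MU_x_1 ∝ x_1^(-0.25), MU_x_2 ∝ 4·x_2^(-0.25), so MRS = (1/4)·(x_2/x_1)^(0.25) = p_1/p_2.
Hence x_2/x_1 = (4·p_1/p_2)^(1/(0.25)), i.e. raised to the 4 power.
Substitute x_2 = (x_2/x_1)·x_1 into the budget: x_1* = m/(p_1 + p_2·(x_2/x_1)).
Numerically x_2/x_1 = 940.928399, so x_1* = 152/(9 + 6.5·940.928399) = 0.0248 and x_2* = 940.928399·0.0248 = 23.3503.

x_2* = 23.3503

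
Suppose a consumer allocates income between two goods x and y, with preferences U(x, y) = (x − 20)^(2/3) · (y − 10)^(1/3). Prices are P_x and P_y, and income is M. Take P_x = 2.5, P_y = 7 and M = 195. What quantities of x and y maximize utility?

x* = 40, y* = 13.5714

Let x' = x−20, y' = y−10. MRS = 2·y'/x' = P_x/P_y.
After buying the subsistence bundle (20, 10), a share 2/3 of the remaining income goes to x: x* = 20 + 2/3·(M − 20P_x − 10P_y)/P_x.
Discretionary income = 195 − 20·2.5 − 10·7 = 75; x* = 20 + 2/3·75/2.5 = 40; y* = 10 + 1/3·75/7 = 13.5714.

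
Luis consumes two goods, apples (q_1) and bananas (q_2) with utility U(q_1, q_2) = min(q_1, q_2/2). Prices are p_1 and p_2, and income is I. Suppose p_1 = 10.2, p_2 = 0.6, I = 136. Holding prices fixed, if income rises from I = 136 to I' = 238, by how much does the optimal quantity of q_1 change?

Δq_1* = 8.9474

Leontief preferences: the optimum is at the kink where q_1/1 = q_2/2, i.e. q_2 = 2·q_1.
Budget: p_1·q_1 + p_2·2·q_1 = I, so (p_1 + 2·p_2)·q_1 = I.
Demand: q_1*(p_1,p_2,I) = I/(p_1 + 2·p_2), q_2* = 2·I/(p_1 + 2·p_2).
Here 10.2 + 2·0.6 = 11.4, giving q_1* = 11.9298.
At I' = 238: q_1* = 20.8772. Change: 20.8772 − 11.9298 = 8.9474.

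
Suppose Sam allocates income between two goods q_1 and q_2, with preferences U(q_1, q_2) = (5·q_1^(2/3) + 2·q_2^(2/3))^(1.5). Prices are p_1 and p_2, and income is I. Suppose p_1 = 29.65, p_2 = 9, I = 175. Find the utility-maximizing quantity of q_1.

q_1* = 3.4829

Substitute q_2 = (q_2/q_1)·q_1 into the budget: q_1* = I/(p_1 + p_2·(q_2/q_1)).
Numerically q_2/q_1 = 2.288372, so q_1* = 175/(29.65 + 9·2.288372) = 3.4829.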